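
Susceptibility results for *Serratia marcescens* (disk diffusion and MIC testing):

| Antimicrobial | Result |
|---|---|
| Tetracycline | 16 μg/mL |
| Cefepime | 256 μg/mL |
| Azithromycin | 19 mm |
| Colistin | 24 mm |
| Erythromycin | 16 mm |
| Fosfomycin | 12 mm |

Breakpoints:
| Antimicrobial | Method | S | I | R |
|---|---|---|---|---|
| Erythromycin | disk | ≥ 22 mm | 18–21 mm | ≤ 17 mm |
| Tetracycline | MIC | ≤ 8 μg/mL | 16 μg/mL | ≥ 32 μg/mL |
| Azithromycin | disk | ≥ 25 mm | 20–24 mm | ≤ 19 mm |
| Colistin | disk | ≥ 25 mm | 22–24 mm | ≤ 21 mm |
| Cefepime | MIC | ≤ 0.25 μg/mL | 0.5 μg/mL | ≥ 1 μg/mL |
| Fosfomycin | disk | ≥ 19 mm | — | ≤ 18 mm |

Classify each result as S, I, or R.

Tetracycline: 16 μg/mL is = 16 μg/mL ⇒ intermediate
Cefepime: 256 μg/mL is ≥ 1 μg/mL — resistant
Azithromycin 19 mm: ≤ 19 mm — resistant
Colistin 24 mm: in 22–24 mm — intermediate
Erythromycin (16 mm) ≤ 17 mm — Resistant
Fosfomycin 12 mm: ≤ 18 mm — Resistant

I, R, R, I, R, R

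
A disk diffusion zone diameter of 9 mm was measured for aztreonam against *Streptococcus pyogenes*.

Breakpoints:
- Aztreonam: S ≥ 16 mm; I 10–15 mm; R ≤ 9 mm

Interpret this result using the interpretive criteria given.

Aztreonam: 9 mm is ≤ 9 mm — Resistant

R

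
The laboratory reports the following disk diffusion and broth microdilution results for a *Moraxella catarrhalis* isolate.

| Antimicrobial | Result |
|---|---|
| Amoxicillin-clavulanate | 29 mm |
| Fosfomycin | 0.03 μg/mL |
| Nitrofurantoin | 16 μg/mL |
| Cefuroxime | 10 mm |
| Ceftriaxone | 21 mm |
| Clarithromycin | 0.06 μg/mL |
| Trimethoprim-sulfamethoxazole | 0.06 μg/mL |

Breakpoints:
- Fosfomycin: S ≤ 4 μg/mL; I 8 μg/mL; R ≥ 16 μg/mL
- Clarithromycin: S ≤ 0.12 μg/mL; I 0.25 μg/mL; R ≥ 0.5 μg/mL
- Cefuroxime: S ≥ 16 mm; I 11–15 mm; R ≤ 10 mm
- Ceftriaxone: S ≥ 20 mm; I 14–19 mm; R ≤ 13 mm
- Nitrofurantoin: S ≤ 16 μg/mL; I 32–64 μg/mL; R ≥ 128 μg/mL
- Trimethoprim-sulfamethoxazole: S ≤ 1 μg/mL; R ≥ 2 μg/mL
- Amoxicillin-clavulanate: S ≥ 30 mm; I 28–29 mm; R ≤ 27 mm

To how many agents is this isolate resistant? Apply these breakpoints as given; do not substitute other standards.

Amoxicillin-clavulanate: 29 mm is in 28–29 mm ⇒ Intermediate
Fosfomycin: 0.03 μg/mL is ≤ 4 μg/mL → S
Nitrofurantoin: 16 μg/mL is ≤ 16 μg/mL → Susceptible
Cefuroxime: 10 mm is ≤ 10 mm → resistant
Ceftriaxone: 21 mm is ≥ 20 mm ⇒ Susceptible
Clarithromycin: 0.06 μg/mL is ≤ 0.12 μg/mL — Susceptible
Trimethoprim-sulfamethoxazole: 0.06 μg/mL is ≤ 1 μg/mL — Susceptible
Resistant: 1

1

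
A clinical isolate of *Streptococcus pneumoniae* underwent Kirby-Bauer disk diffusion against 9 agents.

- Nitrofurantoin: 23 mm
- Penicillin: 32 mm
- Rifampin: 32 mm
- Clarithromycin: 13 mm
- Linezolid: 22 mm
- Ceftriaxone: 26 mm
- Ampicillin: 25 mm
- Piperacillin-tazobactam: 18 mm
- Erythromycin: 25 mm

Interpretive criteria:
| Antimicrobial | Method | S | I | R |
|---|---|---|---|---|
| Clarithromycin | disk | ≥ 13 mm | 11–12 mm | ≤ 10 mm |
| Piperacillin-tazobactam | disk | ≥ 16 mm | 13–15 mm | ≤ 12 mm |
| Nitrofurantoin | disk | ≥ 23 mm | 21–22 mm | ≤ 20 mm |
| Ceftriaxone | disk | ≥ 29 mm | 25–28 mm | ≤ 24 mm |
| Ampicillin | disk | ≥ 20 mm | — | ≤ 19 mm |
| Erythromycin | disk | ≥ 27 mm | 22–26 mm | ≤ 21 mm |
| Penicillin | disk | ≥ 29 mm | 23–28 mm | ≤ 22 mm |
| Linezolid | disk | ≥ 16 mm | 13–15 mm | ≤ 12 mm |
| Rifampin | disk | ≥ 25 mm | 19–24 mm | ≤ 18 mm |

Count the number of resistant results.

Nitrofurantoin: 23 mm is ≥ 23 mm ⇒ S
Penicillin (32 mm) ≥ 29 mm — susceptible
Rifampin 32 mm: ≥ 25 mm → S
Clarithromycin (13 mm) ≥ 13 mm → S
Linezolid: 22 mm is ≥ 16 mm → susceptible
Ceftriaxone (26 mm) in 25–28 mm → I
Ampicillin 25 mm: ≥ 20 mm ⇒ S
Piperacillin-tazobactam 18 mm: ≥ 16 mm ⇒ susceptible
Erythromycin: 25 mm is in 22–26 mm ⇒ intermediate
Resistant: 0

0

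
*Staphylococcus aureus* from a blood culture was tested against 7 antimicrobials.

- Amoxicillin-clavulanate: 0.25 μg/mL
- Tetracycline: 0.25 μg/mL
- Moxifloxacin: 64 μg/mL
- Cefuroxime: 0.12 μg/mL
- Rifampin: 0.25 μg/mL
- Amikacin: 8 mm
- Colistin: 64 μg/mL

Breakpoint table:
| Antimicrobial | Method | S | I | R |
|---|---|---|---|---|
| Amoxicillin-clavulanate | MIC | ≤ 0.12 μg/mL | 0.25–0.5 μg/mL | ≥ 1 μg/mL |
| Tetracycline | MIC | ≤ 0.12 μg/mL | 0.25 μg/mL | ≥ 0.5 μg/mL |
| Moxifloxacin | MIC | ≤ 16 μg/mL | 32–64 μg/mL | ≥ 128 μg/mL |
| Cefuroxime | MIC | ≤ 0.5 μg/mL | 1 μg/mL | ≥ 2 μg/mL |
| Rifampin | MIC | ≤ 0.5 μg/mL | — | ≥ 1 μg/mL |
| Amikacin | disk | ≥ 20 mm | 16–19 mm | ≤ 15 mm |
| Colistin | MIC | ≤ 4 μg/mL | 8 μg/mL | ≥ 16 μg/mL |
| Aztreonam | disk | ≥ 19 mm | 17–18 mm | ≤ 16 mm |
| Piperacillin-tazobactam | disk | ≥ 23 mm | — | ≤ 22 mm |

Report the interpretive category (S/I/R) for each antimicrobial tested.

I, I, I, S, S, R, R

Amoxicillin-clavulanate: 0.25 μg/mL is in 0.25–0.5 μg/mL → intermediate
Tetracycline 0.25 μg/mL: = 0.25 μg/mL → Intermediate
Moxifloxacin (64 μg/mL) in 32–64 μg/mL → intermediate
Cefuroxime 0.12 μg/mL: ≤ 0.5 μg/mL ⇒ S
Rifampin 0.25 μg/mL: ≤ 0.5 μg/mL ⇒ Susceptible
Amikacin: 8 mm is ≤ 15 mm → resistant
Colistin: 64 μg/mL is ≥ 16 μg/mL — resistant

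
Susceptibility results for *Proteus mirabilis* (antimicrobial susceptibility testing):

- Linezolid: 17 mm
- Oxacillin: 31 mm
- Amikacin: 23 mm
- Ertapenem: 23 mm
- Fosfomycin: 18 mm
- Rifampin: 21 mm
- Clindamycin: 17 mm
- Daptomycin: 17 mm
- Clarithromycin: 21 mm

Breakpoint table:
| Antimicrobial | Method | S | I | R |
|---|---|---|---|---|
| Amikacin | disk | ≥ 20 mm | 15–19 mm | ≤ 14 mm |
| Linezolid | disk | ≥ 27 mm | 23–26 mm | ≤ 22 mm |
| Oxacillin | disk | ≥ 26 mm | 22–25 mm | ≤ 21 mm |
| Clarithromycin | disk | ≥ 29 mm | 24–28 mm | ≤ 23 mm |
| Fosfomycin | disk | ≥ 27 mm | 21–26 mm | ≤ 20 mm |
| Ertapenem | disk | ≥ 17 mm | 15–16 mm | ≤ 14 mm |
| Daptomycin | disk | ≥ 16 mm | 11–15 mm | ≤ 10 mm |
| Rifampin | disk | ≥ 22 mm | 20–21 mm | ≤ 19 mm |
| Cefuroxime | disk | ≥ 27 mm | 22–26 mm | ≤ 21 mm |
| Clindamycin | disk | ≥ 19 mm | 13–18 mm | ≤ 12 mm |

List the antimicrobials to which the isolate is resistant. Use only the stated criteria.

Linezolid (17 mm) ≤ 22 mm — Resistant
Oxacillin (31 mm) ≥ 26 mm → susceptible
Amikacin 23 mm: ≥ 20 mm — susceptible
Ertapenem: 23 mm is ≥ 17 mm → S
Fosfomycin 18 mm: ≤ 20 mm ⇒ Resistant
Rifampin (21 mm) in 20–21 mm ⇒ intermediate
Clindamycin 17 mm: in 13–18 mm ⇒ I
Daptomycin: 17 mm is ≥ 16 mm → susceptible
Clarithromycin (21 mm) ≤ 23 mm → R

linezolid, fosfomycin, clarithromycin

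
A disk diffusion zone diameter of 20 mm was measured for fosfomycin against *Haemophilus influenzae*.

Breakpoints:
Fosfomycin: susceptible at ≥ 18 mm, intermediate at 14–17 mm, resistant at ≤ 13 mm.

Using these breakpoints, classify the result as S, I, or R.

Fosfomycin 20 mm: ≥ 18 mm — S

Susceptible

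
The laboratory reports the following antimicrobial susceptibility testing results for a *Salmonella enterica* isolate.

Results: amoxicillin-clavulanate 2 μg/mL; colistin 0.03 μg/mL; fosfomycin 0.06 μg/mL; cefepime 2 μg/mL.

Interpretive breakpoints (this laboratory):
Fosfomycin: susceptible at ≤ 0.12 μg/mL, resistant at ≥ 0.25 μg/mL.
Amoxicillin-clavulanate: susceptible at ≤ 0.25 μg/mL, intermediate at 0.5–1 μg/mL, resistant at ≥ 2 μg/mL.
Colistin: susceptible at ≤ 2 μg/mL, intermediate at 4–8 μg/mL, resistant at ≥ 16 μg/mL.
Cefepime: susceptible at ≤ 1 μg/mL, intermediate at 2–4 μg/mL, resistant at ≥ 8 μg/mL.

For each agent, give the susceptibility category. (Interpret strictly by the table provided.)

R, S, S, I

Amoxicillin-clavulanate (2 μg/mL) ≥ 2 μg/mL — Resistant
Colistin: 0.03 μg/mL is ≤ 2 μg/mL → susceptible
Fosfomycin 0.06 μg/mL: ≤ 0.12 μg/mL ⇒ Susceptible
Cefepime 2 μg/mL: in 2–4 μg/mL — I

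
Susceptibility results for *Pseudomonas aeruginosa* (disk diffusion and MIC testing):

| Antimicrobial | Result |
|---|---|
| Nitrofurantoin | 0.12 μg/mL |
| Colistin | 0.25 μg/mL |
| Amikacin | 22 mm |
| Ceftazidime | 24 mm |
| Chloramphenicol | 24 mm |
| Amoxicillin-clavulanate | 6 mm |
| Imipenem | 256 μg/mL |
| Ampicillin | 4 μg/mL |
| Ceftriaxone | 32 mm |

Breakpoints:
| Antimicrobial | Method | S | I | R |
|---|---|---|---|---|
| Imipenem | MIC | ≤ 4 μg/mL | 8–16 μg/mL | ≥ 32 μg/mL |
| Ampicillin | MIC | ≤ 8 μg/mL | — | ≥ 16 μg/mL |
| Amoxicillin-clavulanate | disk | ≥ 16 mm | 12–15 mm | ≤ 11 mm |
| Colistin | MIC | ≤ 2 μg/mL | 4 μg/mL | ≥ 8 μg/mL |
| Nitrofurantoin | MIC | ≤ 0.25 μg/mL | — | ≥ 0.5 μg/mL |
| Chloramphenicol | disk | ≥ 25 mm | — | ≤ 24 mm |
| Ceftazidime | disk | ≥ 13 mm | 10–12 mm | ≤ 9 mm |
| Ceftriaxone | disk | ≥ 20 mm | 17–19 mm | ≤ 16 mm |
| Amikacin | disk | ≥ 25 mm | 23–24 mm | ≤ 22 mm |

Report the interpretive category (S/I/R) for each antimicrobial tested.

S, S, R, S, R, R, R, S, S

Nitrofurantoin (0.12 μg/mL) ≤ 0.25 μg/mL — Susceptible
Colistin 0.25 μg/mL: ≤ 2 μg/mL ⇒ S
Amikacin: 22 mm is ≤ 22 mm → resistant
Ceftazidime: 24 mm is ≥ 13 mm ⇒ susceptible
Chloramphenicol (24 mm) ≤ 24 mm ⇒ resistant
Amoxicillin-clavulanate: 6 mm is ≤ 11 mm → Resistant
Imipenem: 256 μg/mL is ≥ 32 μg/mL — R
Ampicillin (4 μg/mL) ≤ 8 μg/mL — Susceptible
Ceftriaxone (32 mm) ≥ 20 mm — susceptible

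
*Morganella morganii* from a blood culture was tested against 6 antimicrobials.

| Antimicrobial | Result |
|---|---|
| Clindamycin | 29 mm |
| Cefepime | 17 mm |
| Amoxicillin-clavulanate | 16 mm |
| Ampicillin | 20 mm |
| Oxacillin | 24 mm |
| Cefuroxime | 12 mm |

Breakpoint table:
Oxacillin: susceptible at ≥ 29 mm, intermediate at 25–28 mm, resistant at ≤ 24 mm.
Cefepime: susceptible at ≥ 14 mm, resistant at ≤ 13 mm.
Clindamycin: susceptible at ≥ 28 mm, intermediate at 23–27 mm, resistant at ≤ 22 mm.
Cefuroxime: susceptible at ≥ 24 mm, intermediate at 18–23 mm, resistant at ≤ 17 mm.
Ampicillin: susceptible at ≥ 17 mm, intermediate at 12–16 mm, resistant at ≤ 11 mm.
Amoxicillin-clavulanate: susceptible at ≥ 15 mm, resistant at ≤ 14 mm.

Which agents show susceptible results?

clindamycin, cefepime, amoxicillin-clavulanate, ampicillin

Clindamycin 29 mm: ≥ 28 mm ⇒ S
Cefepime (17 mm) ≥ 14 mm ⇒ Susceptible
Amoxicillin-clavulanate 16 mm: ≥ 15 mm → S
Ampicillin 20 mm: ≥ 17 mm — susceptible
Oxacillin 24 mm: ≤ 24 mm — Resistant
Cefuroxime (12 mm) ≤ 17 mm → R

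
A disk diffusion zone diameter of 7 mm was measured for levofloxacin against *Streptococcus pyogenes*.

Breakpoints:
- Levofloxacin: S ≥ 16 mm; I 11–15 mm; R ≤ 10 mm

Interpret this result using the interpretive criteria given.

R

Levofloxacin: 7 mm is ≤ 10 mm — R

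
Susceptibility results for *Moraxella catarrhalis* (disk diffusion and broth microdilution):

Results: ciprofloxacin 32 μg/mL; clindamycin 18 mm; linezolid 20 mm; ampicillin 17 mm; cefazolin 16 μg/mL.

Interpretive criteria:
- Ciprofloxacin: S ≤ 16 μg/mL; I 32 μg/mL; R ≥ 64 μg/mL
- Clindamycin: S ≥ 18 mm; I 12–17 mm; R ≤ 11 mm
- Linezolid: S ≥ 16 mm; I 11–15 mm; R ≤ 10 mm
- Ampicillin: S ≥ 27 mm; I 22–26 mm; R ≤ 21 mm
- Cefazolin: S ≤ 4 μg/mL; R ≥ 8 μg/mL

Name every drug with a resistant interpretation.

ampicillin, cefazolin

Ciprofloxacin (32 μg/mL) = 32 μg/mL ⇒ intermediate
Clindamycin (18 mm) ≥ 18 mm — susceptible
Linezolid 20 mm: ≥ 16 mm — susceptible
Ampicillin 17 mm: ≤ 21 mm — R
Cefazolin: 16 μg/mL is ≥ 8 μg/mL ⇒ Resistant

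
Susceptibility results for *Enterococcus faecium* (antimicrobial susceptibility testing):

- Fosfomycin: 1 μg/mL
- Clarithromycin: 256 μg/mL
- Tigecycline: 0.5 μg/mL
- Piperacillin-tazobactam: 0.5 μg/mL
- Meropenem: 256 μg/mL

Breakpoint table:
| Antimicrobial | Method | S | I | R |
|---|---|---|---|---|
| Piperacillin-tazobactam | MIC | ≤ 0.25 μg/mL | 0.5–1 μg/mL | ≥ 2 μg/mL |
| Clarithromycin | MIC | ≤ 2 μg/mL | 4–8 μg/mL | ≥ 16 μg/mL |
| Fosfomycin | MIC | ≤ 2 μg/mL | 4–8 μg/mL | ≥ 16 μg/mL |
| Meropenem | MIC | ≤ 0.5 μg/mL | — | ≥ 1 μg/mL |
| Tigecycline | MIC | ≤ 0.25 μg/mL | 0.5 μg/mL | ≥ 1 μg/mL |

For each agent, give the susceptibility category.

Fosfomycin (1 μg/mL) ≤ 2 μg/mL — susceptible
Clarithromycin 256 μg/mL: ≥ 16 μg/mL — R
Tigecycline: 0.5 μg/mL is = 0.5 μg/mL ⇒ Intermediate
Piperacillin-tazobactam (0.5 μg/mL) in 0.5–1 μg/mL ⇒ I
Meropenem (256 μg/mL) ≥ 1 μg/mL — resistant

S, R, I, I, R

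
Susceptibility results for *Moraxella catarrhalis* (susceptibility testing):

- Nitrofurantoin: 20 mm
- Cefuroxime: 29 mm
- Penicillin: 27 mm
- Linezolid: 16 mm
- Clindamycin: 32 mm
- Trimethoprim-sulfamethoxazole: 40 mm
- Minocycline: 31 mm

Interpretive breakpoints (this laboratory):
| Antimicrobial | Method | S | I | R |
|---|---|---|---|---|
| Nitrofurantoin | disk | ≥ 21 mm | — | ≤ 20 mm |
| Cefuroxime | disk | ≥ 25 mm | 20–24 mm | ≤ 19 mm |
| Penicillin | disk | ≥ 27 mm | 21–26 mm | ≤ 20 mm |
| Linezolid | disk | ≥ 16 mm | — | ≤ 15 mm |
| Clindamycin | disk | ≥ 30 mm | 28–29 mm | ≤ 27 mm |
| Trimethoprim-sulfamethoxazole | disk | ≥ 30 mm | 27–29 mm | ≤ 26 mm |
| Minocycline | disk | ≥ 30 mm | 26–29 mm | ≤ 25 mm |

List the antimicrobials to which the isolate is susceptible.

cefuroxime, penicillin, linezolid, clindamycin, trimethoprim-sulfamethoxazole, minocycline

Nitrofurantoin (20 mm) ≤ 20 mm → Resistant
Cefuroxime: 29 mm is ≥ 25 mm ⇒ susceptible
Penicillin (27 mm) ≥ 27 mm — S
Linezolid: 16 mm is ≥ 16 mm → susceptible
Clindamycin (32 mm) ≥ 30 mm ⇒ S
Trimethoprim-sulfamethoxazole (40 mm) ≥ 30 mm → Susceptible
Minocycline: 31 mm is ≥ 30 mm → S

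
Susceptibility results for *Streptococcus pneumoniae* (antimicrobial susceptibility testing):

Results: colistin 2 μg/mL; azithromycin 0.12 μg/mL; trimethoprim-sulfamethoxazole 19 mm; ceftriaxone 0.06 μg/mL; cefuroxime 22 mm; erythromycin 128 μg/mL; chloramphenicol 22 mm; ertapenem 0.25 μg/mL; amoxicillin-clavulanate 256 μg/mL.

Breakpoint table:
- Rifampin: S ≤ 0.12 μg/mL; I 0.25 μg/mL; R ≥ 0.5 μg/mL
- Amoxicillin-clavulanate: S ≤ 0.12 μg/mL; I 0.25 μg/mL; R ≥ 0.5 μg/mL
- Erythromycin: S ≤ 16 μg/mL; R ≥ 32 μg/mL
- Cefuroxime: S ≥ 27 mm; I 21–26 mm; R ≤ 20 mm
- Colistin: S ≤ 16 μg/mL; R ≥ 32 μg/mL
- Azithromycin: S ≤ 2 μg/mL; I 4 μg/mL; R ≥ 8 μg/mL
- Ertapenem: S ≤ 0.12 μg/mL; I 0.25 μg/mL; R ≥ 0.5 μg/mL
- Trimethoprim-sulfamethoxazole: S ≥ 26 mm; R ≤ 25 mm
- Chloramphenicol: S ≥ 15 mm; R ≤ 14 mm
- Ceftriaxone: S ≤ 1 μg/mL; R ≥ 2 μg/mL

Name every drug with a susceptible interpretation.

Colistin: 2 μg/mL is ≤ 16 μg/mL → susceptible
Azithromycin (0.12 μg/mL) ≤ 2 μg/mL ⇒ Susceptible
Trimethoprim-sulfamethoxazole (19 mm) ≤ 25 mm — R
Ceftriaxone: 0.06 μg/mL is ≤ 1 μg/mL — Susceptible
Cefuroxime (22 mm) in 21–26 mm — intermediate
Erythromycin 128 μg/mL: ≥ 32 μg/mL ⇒ Resistant
Chloramphenicol (22 mm) ≥ 15 mm — S
Ertapenem 0.25 μg/mL: = 0.25 μg/mL → Intermediate
Amoxicillin-clavulanate (256 μg/mL) ≥ 0.5 μg/mL ⇒ resistant

colistin, azithromycin, ceftriaxone, chloramphenicol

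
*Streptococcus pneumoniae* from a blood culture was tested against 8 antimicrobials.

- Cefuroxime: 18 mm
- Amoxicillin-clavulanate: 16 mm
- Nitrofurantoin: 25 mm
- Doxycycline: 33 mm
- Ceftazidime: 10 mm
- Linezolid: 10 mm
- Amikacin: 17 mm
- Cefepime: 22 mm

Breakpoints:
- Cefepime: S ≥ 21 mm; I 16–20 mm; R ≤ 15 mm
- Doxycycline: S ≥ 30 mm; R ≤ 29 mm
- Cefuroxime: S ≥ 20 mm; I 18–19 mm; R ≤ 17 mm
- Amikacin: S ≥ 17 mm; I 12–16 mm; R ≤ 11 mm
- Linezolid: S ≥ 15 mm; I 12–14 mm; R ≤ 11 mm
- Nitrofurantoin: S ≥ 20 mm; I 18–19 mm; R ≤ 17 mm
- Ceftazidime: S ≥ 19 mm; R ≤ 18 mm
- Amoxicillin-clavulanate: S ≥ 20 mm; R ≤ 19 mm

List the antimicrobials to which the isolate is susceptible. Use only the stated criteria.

nitrofurantoin, doxycycline, amikacin, cefepime

Cefuroxime: 18 mm is in 18–19 mm ⇒ Intermediate
Amoxicillin-clavulanate: 16 mm is ≤ 19 mm → resistant
Nitrofurantoin 25 mm: ≥ 20 mm ⇒ S
Doxycycline: 33 mm is ≥ 30 mm — susceptible
Ceftazidime 10 mm: ≤ 18 mm → Resistant
Linezolid (10 mm) ≤ 11 mm ⇒ R
Amikacin (17 mm) ≥ 17 mm — Susceptible
Cefepime: 22 mm is ≥ 21 mm → Susceptible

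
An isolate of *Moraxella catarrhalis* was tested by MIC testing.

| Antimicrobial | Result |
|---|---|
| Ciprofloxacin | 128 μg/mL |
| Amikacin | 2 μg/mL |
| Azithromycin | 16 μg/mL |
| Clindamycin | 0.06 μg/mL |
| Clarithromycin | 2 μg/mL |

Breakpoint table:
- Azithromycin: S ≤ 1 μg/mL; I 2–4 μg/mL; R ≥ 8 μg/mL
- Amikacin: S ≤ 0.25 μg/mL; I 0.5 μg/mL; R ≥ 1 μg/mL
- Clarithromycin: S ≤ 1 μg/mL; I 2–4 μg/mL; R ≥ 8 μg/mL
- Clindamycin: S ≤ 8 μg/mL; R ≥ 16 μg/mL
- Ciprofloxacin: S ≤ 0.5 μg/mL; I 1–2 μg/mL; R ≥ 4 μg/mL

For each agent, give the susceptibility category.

R, R, R, S, I

Ciprofloxacin 128 μg/mL: ≥ 4 μg/mL — resistant
Amikacin 2 μg/mL: ≥ 1 μg/mL ⇒ resistant
Azithromycin (16 μg/mL) ≥ 8 μg/mL → Resistant
Clindamycin: 0.06 μg/mL is ≤ 8 μg/mL — Susceptible
Clarithromycin: 2 μg/mL is in 2–4 μg/mL ⇒ intermediate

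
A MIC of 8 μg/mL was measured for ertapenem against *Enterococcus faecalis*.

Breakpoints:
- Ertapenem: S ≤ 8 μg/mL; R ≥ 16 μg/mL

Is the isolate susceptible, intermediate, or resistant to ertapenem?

Ertapenem 8 μg/mL: ≤ 8 μg/mL → S

S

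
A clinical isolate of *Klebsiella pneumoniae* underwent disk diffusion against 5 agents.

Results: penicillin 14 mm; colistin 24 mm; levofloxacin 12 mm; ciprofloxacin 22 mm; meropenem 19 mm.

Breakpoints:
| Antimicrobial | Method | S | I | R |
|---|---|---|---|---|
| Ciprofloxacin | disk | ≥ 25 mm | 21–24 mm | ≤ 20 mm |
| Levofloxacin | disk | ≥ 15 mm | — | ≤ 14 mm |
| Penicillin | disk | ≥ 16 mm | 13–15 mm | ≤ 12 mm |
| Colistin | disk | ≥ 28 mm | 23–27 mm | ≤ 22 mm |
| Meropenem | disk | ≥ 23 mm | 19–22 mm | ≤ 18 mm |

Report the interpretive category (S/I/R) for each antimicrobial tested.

Penicillin: 14 mm is in 13–15 mm — intermediate
Colistin: 24 mm is in 23–27 mm ⇒ I
Levofloxacin 12 mm: ≤ 14 mm ⇒ resistant
Ciprofloxacin (22 mm) in 21–24 mm ⇒ Intermediate
Meropenem: 19 mm is in 19–22 mm → Intermediate

I, I, R, I, I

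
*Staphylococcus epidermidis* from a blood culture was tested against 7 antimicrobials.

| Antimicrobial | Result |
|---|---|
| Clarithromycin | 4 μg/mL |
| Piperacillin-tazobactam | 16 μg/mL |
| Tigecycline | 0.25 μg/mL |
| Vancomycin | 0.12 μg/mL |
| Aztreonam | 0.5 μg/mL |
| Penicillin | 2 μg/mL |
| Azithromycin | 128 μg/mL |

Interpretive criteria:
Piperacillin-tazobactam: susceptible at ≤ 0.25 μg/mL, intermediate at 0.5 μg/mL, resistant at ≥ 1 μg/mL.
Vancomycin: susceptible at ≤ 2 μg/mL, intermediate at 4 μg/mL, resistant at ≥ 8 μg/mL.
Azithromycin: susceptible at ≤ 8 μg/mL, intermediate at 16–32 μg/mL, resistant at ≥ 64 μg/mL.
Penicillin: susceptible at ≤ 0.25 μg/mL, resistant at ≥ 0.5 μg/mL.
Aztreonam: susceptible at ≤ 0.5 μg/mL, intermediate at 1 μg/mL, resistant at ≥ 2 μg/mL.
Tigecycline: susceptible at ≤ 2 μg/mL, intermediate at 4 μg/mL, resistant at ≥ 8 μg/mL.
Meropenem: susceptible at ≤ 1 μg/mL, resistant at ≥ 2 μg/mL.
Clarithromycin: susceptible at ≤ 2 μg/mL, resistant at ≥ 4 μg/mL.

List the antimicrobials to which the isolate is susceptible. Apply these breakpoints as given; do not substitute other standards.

Clarithromycin (4 μg/mL) ≥ 4 μg/mL — resistant
Piperacillin-tazobactam 16 μg/mL: ≥ 1 μg/mL — R
Tigecycline: 0.25 μg/mL is ≤ 2 μg/mL ⇒ S
Vancomycin (0.12 μg/mL) ≤ 2 μg/mL ⇒ susceptible
Aztreonam: 0.5 μg/mL is ≤ 0.5 μg/mL → Susceptible
Penicillin 2 μg/mL: ≥ 0.5 μg/mL — resistant
Azithromycin (128 μg/mL) ≥ 64 μg/mL ⇒ Resistant

tigecycline, vancomycin, aztreonam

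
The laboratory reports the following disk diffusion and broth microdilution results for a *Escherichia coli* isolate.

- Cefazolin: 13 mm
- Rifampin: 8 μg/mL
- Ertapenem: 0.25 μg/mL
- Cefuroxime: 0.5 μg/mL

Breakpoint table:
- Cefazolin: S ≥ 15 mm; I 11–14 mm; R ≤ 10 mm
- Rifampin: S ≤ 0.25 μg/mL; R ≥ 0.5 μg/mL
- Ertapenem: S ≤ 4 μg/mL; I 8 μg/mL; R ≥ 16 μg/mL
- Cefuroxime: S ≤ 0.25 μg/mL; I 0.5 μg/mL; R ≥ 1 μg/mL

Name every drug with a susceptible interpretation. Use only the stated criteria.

ertapenem

Cefazolin 13 mm: in 11–14 mm ⇒ Intermediate
Rifampin 8 μg/mL: ≥ 0.5 μg/mL — R
Ertapenem: 0.25 μg/mL is ≤ 4 μg/mL ⇒ susceptible
Cefuroxime 0.5 μg/mL: = 0.5 μg/mL ⇒ intermediate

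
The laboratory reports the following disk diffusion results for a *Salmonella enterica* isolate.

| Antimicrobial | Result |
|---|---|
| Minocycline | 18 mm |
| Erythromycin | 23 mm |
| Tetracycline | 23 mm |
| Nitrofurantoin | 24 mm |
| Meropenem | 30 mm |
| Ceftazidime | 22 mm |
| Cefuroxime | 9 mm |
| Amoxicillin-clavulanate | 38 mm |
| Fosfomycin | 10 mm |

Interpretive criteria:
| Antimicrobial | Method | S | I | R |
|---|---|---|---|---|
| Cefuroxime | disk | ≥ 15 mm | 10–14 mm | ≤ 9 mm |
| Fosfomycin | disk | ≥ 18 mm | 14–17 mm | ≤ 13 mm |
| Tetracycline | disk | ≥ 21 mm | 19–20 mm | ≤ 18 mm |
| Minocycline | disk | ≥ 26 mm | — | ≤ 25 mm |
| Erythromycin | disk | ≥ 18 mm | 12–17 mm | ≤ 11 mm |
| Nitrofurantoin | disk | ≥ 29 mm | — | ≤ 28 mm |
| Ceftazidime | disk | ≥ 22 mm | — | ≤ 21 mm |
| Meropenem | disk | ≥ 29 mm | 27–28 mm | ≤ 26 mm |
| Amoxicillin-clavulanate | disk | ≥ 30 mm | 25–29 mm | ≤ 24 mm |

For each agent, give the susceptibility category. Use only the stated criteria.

R, S, S, R, S, S, R, S, R

Minocycline (18 mm) ≤ 25 mm → Resistant
Erythromycin: 23 mm is ≥ 18 mm ⇒ S
Tetracycline 23 mm: ≥ 21 mm ⇒ susceptible
Nitrofurantoin (24 mm) ≤ 28 mm → resistant
Meropenem: 30 mm is ≥ 29 mm → Susceptible
Ceftazidime 22 mm: ≥ 22 mm — Susceptible
Cefuroxime 9 mm: ≤ 9 mm ⇒ Resistant
Amoxicillin-clavulanate 38 mm: ≥ 30 mm — Susceptible
Fosfomycin (10 mm) ≤ 13 mm → R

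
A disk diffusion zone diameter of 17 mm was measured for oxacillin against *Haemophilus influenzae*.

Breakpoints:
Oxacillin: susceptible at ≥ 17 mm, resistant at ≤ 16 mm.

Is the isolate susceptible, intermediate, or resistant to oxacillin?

Susceptible

Oxacillin (17 mm) ≥ 17 mm ⇒ Susceptible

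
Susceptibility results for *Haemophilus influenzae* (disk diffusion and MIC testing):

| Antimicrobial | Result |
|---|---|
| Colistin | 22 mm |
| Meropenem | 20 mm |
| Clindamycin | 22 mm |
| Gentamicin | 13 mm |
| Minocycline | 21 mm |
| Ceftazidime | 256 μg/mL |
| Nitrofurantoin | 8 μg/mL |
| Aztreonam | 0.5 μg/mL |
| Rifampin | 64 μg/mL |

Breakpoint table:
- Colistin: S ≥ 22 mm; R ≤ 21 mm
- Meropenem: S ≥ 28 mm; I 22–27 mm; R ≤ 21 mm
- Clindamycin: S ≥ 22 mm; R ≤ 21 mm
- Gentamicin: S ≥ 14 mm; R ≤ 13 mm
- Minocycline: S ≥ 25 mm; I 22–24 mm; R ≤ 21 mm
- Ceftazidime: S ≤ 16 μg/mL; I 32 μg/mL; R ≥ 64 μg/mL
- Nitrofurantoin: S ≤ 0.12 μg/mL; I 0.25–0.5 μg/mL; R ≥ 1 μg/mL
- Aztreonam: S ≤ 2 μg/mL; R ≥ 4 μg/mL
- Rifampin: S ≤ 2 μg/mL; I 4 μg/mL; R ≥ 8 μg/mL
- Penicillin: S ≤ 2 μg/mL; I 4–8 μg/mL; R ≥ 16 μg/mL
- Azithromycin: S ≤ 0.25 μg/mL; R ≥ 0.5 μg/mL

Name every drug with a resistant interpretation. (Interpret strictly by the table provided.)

meropenem, gentamicin, minocycline, ceftazidime, nitrofurantoin, rifampin

Colistin: 22 mm is ≥ 22 mm — Susceptible
Meropenem 20 mm: ≤ 21 mm — Resistant
Clindamycin (22 mm) ≥ 22 mm — S
Gentamicin 13 mm: ≤ 13 mm ⇒ R
Minocycline: 21 mm is ≤ 21 mm ⇒ R
Ceftazidime (256 μg/mL) ≥ 64 μg/mL — resistant
Nitrofurantoin: 8 μg/mL is ≥ 1 μg/mL → resistant
Aztreonam 0.5 μg/mL: ≤ 2 μg/mL ⇒ Susceptible
Rifampin: 64 μg/mL is ≥ 8 μg/mL — R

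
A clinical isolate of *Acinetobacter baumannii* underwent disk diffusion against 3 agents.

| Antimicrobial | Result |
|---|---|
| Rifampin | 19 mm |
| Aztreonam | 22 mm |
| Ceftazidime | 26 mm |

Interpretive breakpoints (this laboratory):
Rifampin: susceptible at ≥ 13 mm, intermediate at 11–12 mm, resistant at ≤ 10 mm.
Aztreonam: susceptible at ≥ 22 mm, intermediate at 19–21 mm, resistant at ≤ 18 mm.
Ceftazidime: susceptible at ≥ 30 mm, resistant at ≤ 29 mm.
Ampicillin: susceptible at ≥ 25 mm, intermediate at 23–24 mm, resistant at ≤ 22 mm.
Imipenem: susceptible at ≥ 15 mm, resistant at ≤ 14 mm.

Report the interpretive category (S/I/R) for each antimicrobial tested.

S, S, R

Rifampin (19 mm) ≥ 13 mm → S
Aztreonam (22 mm) ≥ 22 mm → Susceptible
Ceftazidime: 26 mm is ≤ 29 mm — Resistant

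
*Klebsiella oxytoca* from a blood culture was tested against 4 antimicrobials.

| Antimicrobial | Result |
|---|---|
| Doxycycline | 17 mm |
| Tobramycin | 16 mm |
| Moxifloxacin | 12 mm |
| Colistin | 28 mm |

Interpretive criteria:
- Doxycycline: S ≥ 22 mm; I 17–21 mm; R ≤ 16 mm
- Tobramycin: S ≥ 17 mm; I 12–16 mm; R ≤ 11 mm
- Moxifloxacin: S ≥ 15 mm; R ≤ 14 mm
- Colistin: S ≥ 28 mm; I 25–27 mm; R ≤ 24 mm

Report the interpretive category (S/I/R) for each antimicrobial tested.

I, I, R, S

Doxycycline: 17 mm is in 17–21 mm → intermediate
Tobramycin 16 mm: in 12–16 mm ⇒ Intermediate
Moxifloxacin 12 mm: ≤ 14 mm → Resistant
Colistin 28 mm: ≥ 28 mm — S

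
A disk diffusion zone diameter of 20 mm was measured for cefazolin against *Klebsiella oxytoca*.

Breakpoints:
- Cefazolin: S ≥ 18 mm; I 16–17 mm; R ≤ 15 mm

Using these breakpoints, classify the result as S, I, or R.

Cefazolin: 20 mm is ≥ 18 mm ⇒ Susceptible

Susceptible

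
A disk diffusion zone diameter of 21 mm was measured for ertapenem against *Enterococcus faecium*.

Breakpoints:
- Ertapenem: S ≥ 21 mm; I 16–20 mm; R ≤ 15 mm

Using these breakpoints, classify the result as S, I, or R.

Ertapenem 21 mm: ≥ 21 mm ⇒ Susceptible

S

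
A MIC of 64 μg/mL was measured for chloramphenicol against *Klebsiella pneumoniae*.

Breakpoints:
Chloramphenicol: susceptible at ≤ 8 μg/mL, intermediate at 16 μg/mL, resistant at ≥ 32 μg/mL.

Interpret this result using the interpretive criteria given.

Chloramphenicol 64 μg/mL: ≥ 32 μg/mL ⇒ R

R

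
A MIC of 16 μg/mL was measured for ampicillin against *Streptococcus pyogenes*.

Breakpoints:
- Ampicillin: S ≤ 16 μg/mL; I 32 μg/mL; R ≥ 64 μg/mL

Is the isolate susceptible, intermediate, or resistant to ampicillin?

Ampicillin (16 μg/mL) ≤ 16 μg/mL — S

Susceptible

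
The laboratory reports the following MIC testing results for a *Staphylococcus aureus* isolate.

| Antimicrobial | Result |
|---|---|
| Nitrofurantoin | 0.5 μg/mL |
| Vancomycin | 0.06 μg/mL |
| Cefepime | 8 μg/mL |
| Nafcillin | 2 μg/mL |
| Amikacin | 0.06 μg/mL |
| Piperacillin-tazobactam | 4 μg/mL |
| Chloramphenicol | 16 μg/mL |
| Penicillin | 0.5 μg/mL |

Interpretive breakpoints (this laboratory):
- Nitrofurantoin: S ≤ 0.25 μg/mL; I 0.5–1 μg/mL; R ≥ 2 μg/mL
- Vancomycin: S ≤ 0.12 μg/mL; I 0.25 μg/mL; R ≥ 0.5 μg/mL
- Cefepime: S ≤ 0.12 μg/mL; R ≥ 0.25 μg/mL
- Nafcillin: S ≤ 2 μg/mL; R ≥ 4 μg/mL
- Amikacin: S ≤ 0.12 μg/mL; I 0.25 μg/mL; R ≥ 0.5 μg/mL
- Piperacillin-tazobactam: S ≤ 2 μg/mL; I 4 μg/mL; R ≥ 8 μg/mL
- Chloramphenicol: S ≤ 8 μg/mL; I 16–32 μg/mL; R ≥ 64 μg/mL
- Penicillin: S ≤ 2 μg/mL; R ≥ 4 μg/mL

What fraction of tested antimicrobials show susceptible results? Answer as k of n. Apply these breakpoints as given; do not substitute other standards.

Nitrofurantoin (0.5 μg/mL) in 0.5–1 μg/mL — I
Vancomycin: 0.06 μg/mL is ≤ 0.12 μg/mL → S
Cefepime: 8 μg/mL is ≥ 0.25 μg/mL — R
Nafcillin: 2 μg/mL is ≤ 2 μg/mL → S
Amikacin 0.06 μg/mL: ≤ 0.12 μg/mL → S
Piperacillin-tazobactam 4 μg/mL: = 4 μg/mL — Intermediate
Chloramphenicol (16 μg/mL) in 16–32 μg/mL → Intermediate
Penicillin: 0.5 μg/mL is ≤ 2 μg/mL — Susceptible
Susceptible: 4/8

4 of 8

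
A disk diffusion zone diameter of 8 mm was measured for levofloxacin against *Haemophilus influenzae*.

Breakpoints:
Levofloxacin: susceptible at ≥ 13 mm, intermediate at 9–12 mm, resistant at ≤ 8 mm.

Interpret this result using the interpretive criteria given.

Levofloxacin (8 mm) ≤ 8 mm ⇒ R

Resistant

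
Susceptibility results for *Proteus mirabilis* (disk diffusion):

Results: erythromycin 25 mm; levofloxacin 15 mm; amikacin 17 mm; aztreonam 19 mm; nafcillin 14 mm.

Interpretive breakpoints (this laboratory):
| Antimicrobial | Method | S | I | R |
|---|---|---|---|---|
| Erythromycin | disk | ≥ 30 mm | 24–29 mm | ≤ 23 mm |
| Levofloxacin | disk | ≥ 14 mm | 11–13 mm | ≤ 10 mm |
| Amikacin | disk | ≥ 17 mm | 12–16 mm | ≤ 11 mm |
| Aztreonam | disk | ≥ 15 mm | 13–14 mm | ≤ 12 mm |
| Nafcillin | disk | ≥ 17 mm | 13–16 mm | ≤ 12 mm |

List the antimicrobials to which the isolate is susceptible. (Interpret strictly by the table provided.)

levofloxacin, amikacin, aztreonam

Erythromycin (25 mm) in 24–29 mm → intermediate
Levofloxacin: 15 mm is ≥ 14 mm — susceptible
Amikacin: 17 mm is ≥ 17 mm ⇒ Susceptible
Aztreonam (19 mm) ≥ 15 mm → Susceptible
Nafcillin (14 mm) in 13–16 mm — I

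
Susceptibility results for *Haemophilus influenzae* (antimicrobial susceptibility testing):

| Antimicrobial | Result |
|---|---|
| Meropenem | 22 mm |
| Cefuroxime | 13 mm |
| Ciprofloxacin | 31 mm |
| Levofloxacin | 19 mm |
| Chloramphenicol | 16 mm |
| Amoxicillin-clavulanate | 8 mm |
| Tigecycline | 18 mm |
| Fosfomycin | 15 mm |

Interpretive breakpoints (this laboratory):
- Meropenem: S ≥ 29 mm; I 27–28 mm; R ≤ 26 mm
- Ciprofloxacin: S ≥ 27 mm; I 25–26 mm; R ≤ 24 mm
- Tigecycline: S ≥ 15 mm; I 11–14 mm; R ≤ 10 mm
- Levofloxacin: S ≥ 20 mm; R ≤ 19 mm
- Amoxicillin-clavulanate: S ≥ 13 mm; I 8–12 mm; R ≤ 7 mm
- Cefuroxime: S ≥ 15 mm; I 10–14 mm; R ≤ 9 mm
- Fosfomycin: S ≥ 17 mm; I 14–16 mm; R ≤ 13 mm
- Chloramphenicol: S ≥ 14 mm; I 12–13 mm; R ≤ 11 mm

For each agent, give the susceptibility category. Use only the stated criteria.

Meropenem (22 mm) ≤ 26 mm → R
Cefuroxime (13 mm) in 10–14 mm → I
Ciprofloxacin 31 mm: ≥ 27 mm ⇒ Susceptible
Levofloxacin 19 mm: ≤ 19 mm — R
Chloramphenicol: 16 mm is ≥ 14 mm ⇒ Susceptible
Amoxicillin-clavulanate: 8 mm is in 8–12 mm ⇒ intermediate
Tigecycline 18 mm: ≥ 15 mm ⇒ Susceptible
Fosfomycin: 15 mm is in 14–16 mm ⇒ intermediate

R, I, S, R, S, I, S, I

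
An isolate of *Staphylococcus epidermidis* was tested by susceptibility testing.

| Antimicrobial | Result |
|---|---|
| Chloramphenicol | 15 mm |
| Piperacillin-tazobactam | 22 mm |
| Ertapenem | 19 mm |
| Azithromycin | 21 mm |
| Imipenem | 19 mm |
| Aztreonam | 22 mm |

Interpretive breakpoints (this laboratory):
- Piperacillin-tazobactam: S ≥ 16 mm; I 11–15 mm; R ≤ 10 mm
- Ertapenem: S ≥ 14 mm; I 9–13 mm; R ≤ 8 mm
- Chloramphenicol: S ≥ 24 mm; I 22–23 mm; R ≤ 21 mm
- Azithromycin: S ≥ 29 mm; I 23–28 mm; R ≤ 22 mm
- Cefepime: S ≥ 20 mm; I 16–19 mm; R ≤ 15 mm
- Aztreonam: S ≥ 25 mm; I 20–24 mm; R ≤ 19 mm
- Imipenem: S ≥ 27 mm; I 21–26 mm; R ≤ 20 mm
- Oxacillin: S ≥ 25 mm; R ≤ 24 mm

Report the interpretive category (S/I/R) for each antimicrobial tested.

Chloramphenicol 15 mm: ≤ 21 mm ⇒ Resistant
Piperacillin-tazobactam (22 mm) ≥ 16 mm → Susceptible
Ertapenem (19 mm) ≥ 14 mm → susceptible
Azithromycin: 21 mm is ≤ 22 mm ⇒ Resistant
Imipenem 19 mm: ≤ 20 mm → R
Aztreonam: 22 mm is in 20–24 mm ⇒ Intermediate

R, S, S, R, R, I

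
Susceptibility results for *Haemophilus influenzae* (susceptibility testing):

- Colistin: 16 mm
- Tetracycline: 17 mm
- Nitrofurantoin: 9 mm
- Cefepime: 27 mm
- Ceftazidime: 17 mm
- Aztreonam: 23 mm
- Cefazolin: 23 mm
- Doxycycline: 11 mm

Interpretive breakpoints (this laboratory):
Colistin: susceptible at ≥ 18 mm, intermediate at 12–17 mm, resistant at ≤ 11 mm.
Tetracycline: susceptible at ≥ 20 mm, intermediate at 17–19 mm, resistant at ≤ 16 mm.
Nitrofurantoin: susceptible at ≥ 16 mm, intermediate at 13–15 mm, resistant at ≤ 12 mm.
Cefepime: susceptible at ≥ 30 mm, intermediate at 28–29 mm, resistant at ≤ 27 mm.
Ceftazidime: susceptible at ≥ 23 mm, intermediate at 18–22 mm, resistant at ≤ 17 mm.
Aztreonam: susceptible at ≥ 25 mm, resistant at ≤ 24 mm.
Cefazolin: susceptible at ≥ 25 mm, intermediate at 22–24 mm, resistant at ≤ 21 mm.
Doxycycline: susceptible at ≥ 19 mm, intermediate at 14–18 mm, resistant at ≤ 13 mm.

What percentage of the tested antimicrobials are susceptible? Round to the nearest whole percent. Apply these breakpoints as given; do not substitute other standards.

0%

Colistin (16 mm) in 12–17 mm — Intermediate
Tetracycline 17 mm: in 17–19 mm — Intermediate
Nitrofurantoin: 9 mm is ≤ 12 mm → R
Cefepime: 27 mm is ≤ 27 mm ⇒ resistant
Ceftazidime (17 mm) ≤ 17 mm ⇒ resistant
Aztreonam: 23 mm is ≤ 24 mm — R
Cefazolin 23 mm: in 22–24 mm ⇒ intermediate
Doxycycline: 11 mm is ≤ 13 mm → Resistant
Susceptible: 0/8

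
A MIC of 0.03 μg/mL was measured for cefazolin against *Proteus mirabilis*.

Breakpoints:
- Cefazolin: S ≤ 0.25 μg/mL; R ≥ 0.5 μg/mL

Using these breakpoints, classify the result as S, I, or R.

Cefazolin (0.03 μg/mL) ≤ 0.25 μg/mL — Susceptible

Susceptible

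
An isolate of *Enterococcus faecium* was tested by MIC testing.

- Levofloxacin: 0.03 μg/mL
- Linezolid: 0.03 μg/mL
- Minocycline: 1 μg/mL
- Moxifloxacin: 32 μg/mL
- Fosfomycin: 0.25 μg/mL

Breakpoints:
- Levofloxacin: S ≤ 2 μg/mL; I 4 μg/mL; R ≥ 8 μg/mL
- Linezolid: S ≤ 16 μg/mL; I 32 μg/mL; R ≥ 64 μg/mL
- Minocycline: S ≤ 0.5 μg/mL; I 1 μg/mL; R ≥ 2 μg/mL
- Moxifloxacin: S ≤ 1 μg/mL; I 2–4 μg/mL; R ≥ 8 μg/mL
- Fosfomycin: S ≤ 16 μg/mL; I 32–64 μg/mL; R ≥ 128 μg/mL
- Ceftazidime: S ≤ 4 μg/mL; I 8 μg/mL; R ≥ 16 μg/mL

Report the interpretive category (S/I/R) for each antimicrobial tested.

S, S, I, R, S

Levofloxacin: 0.03 μg/mL is ≤ 2 μg/mL → susceptible
Linezolid: 0.03 μg/mL is ≤ 16 μg/mL ⇒ susceptible
Minocycline 1 μg/mL: = 1 μg/mL ⇒ Intermediate
Moxifloxacin (32 μg/mL) ≥ 8 μg/mL → R
Fosfomycin 0.25 μg/mL: ≤ 16 μg/mL — Susceptible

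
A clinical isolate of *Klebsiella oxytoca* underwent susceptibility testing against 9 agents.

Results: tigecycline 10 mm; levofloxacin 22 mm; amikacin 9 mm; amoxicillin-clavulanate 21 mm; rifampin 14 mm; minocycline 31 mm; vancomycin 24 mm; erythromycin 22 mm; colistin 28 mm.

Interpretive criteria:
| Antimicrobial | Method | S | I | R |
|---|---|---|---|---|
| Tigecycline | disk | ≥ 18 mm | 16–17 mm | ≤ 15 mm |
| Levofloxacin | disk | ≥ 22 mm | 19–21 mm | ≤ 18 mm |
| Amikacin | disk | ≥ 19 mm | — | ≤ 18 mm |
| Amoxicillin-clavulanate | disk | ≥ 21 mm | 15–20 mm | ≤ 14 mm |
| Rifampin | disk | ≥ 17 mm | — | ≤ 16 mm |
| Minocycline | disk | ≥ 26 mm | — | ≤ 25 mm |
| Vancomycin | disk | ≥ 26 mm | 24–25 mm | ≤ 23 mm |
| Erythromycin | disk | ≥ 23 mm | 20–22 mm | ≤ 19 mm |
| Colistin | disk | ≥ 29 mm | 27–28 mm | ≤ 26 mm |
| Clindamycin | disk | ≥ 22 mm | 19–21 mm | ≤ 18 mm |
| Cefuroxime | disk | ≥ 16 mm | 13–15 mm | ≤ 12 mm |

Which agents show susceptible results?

Tigecycline: 10 mm is ≤ 15 mm → Resistant
Levofloxacin: 22 mm is ≥ 22 mm ⇒ Susceptible
Amikacin (9 mm) ≤ 18 mm ⇒ Resistant
Amoxicillin-clavulanate (21 mm) ≥ 21 mm — susceptible
Rifampin: 14 mm is ≤ 16 mm → R
Minocycline: 31 mm is ≥ 26 mm → S
Vancomycin: 24 mm is in 24–25 mm — Intermediate
Erythromycin: 22 mm is in 20–22 mm — intermediate
Colistin 28 mm: in 27–28 mm → I

levofloxacin, amoxicillin-clavulanate, minocycline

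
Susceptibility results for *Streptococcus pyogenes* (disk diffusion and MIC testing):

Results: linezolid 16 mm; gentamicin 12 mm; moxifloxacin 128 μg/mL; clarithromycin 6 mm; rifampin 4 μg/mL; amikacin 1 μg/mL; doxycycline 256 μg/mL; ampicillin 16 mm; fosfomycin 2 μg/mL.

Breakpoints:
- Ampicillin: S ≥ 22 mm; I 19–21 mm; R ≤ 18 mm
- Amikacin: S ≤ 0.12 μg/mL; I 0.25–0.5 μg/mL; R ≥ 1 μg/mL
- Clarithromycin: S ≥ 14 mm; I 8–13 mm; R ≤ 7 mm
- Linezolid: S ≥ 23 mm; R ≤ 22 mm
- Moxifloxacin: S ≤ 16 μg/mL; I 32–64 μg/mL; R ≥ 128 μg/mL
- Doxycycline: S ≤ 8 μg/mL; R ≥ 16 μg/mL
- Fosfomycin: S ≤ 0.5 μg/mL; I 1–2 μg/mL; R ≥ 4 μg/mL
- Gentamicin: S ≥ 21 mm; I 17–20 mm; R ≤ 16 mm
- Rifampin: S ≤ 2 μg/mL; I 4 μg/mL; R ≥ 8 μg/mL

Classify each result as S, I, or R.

Linezolid (16 mm) ≤ 22 mm — Resistant
Gentamicin: 12 mm is ≤ 16 mm — resistant
Moxifloxacin (128 μg/mL) ≥ 128 μg/mL ⇒ Resistant
Clarithromycin: 6 mm is ≤ 7 mm → resistant
Rifampin 4 μg/mL: = 4 μg/mL — Intermediate
Amikacin: 1 μg/mL is ≥ 1 μg/mL ⇒ R
Doxycycline: 256 μg/mL is ≥ 16 μg/mL ⇒ R
Ampicillin: 16 mm is ≤ 18 mm ⇒ R
Fosfomycin (2 μg/mL) in 1–2 μg/mL ⇒ I

R, R, R, R, I, R, R, R, I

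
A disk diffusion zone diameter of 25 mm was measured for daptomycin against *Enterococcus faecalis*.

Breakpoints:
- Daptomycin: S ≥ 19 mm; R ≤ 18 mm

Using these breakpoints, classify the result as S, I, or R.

Daptomycin: 25 mm is ≥ 19 mm → susceptible

Susceptible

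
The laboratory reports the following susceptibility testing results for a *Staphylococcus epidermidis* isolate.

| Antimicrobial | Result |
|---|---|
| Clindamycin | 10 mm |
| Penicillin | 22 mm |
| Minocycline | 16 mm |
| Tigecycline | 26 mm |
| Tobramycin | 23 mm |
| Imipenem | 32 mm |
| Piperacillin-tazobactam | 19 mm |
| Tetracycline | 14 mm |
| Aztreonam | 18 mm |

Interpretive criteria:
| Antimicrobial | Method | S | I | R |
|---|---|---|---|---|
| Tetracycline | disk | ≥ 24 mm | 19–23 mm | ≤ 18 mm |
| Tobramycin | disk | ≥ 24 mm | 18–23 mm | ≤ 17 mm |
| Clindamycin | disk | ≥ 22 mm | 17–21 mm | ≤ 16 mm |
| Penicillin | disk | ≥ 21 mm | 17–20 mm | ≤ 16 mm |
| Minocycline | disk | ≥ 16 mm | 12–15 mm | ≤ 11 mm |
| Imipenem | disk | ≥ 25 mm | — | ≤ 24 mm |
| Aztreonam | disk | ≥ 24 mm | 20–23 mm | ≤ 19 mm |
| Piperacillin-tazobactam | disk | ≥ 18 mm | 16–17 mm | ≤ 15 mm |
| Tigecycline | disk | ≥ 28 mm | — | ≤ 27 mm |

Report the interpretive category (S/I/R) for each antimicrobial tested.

R, S, S, R, I, S, S, R, R

Clindamycin (10 mm) ≤ 16 mm ⇒ resistant
Penicillin 22 mm: ≥ 21 mm ⇒ S
Minocycline 16 mm: ≥ 16 mm — S
Tigecycline 26 mm: ≤ 27 mm — R
Tobramycin (23 mm) in 18–23 mm — I
Imipenem 32 mm: ≥ 25 mm — S
Piperacillin-tazobactam 19 mm: ≥ 18 mm ⇒ susceptible
Tetracycline 14 mm: ≤ 18 mm ⇒ R
Aztreonam 18 mm: ≤ 19 mm ⇒ Resistant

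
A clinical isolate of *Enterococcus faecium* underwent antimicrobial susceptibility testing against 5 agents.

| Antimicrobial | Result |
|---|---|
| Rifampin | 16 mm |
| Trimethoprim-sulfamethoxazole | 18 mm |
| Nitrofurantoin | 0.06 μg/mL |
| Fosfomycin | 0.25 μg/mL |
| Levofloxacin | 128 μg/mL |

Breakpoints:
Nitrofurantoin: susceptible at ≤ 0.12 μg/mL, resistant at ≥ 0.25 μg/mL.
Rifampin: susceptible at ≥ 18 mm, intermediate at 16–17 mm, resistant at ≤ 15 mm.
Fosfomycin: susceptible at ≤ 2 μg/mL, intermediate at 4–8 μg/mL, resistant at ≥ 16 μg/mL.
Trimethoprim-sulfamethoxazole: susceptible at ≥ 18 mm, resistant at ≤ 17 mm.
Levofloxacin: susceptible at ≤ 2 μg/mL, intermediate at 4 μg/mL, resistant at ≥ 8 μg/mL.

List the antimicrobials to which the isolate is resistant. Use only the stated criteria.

levofloxacin

Rifampin: 16 mm is in 16–17 mm → intermediate
Trimethoprim-sulfamethoxazole: 18 mm is ≥ 18 mm ⇒ susceptible
Nitrofurantoin (0.06 μg/mL) ≤ 0.12 μg/mL → S
Fosfomycin (0.25 μg/mL) ≤ 2 μg/mL ⇒ Susceptible
Levofloxacin (128 μg/mL) ≥ 8 μg/mL ⇒ R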